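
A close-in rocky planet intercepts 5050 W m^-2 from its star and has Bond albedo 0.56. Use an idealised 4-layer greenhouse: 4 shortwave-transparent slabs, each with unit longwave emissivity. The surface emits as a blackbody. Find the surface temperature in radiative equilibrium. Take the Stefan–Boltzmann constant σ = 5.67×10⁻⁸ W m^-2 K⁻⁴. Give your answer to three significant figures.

470 kelvin

The effective emission temperature is T_e = [S(1−α)/(4σ)]^¼ = 314.6 K.
For an N-layer opaque stack, T_s⁴ = (N+1)T_e⁴, hence T_s = (5)^(1/4)×314.6 K = 470.5 K.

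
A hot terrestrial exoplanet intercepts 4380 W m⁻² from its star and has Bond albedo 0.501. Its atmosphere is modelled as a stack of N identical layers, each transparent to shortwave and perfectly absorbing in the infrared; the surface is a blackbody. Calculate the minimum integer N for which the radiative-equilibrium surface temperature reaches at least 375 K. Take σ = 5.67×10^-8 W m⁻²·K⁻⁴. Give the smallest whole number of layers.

OLR = S(1−α)/4 = 546.4 W m⁻²; the top layer radiates at T_e = 313.3 K.
T_s = (N+1)^(1/4)·T_e ≥ 375 K requires N+1 ≥ (T_s/T_e)⁴ = (375/313.3)⁴ = 2.052.
So N ≥ 1.052; the smallest integer is N = 2.

2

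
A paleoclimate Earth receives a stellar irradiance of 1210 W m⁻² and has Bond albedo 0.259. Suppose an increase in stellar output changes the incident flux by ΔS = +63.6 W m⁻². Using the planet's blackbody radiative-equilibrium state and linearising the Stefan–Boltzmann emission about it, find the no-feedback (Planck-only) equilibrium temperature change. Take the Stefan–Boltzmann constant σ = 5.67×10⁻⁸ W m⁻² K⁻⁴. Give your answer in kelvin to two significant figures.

Unperturbed T_e = [1210·(1−0.259)/(4σ)]^¼ = 250.7 K.
ΔF = Δ[S(1−α)]/4 = (1−0.259)·+63.6/4 = 11.78 W m⁻².
Linearising σT⁴ gives d(σT⁴)/dT = 4σT_e³ = 3.576 W m⁻² per K.
ΔT₀ = ΔF/λ_P = 11.78/3.576 = 3.29 K.

3.3 K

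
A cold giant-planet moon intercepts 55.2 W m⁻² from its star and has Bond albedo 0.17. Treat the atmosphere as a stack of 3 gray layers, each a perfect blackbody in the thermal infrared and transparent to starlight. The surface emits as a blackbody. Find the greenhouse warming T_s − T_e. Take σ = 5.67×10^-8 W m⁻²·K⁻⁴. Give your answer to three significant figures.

49.4 kelvin

Top-of-atmosphere balance: σT_e⁴ = S(1−α)/4 = 11.45 W m⁻² → T_e = 119.2 K.
Surface: T_s = (4)^¼·T_e = 168.6 K.
So the greenhouse effect raises the surface by 168.6 − 119.2 = 49.38 K.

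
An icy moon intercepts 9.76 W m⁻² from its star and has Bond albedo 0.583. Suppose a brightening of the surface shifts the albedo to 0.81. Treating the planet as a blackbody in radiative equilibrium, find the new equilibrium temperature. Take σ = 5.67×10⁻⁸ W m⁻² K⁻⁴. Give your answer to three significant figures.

53.5 K

With the new albedo, S(1−α₂)/4 = 0.4636 W m⁻², so T₂ = 53.47 K.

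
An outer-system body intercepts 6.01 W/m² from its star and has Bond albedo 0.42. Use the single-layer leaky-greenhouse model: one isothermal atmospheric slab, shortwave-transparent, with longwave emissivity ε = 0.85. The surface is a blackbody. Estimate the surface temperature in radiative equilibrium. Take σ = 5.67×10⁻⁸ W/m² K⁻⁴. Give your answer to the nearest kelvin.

72 kelvin

The planet radiates to space at T_e = [S(1−α)/(4σ)]^(1/4) = 62.61 K.
The surface balance (absorbed SW + ε·downward IR = σT_s⁴) with T_a⁴ = T_s⁴/2 reduces to T_s = T_e·[2/(2−ε)]^¼ = 71.90 K.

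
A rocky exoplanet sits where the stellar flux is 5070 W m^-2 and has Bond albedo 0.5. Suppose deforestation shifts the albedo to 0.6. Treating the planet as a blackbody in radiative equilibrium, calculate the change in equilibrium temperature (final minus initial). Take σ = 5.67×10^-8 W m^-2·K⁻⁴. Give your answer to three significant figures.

-17.6 kelvin

Initial: T₁ = [S(1−0.5)/(4σ)]^(1/4) = 325.1 K.
After:  T₂ = [5070·0.4/(4σ)]^(1/4) = 307.5 K.
Change: 307.5 − 325.1 = -17.64 K.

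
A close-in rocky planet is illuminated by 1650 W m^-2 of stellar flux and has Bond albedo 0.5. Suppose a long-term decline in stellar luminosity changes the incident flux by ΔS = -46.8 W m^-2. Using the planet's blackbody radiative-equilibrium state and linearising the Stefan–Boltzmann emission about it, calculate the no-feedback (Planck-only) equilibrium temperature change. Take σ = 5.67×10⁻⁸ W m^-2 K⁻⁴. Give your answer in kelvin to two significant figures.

The baseline emission temperature is T_e = 245.6 K.
Only a fraction (1−α) is absorbed and it's spread over 4πR², so ΔF = (1−α)ΔS/4 = -5.850 W m^-2.
Linearising σT⁴ gives d(σT⁴)/dT = 4σT_e³ = 3.359 W m^-2 per K.
ΔT₀ = ΔF/λ_P = -5.850/3.359 = -1.74 K.

-1.7 K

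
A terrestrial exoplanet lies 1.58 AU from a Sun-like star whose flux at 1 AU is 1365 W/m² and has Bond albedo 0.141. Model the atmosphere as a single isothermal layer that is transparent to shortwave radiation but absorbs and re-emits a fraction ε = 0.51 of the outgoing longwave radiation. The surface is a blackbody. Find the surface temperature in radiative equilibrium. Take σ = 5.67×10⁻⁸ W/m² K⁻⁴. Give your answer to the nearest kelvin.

Irradiance scales as 1/d², so S = 1365 W/m² × (1/1.58)² = 546.8 W/m².
The planet radiates to space at T_e = [S(1−α)/(4σ)]^(1/4) = 213.3 K.
For a single slab of emissivity ε, T_s⁴ = 2T_e⁴/(2−ε); thus T_s = 213.3·(1.342)^(1/4) = 229.6 K.

230 K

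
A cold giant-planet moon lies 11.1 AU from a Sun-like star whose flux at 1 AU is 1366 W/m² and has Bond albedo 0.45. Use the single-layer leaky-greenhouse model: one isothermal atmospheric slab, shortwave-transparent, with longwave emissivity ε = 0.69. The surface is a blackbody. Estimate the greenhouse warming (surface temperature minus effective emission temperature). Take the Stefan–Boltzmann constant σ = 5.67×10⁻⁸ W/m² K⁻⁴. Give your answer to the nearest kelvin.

8 K

Irradiance scales as 1/d², so S = 1366 W/m² × (1/11.1)² = 11.09 W/m².
The planet radiates to space at T_e = [S(1−α)/(4σ)]^(1/4) = 72.01 K.
Surface balance with a leaky layer gives σT_s⁴ = σT_e⁴·2/(2−ε), so T_s = T_e·[2/(2−0.69)]^(1/4) = 80.04 K.
T_s − T_e = 80.04 − 72.01 = 8.034 K.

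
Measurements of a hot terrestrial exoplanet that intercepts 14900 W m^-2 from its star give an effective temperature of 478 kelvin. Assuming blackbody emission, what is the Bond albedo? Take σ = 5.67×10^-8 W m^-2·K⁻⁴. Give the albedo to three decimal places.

From σT⁴ = S(1−α)/4 we invert for α: 1−α = 4σT⁴/S.
4σT⁴ = 4·5.67×10⁻⁸·(478)⁴ = 11840 W m^-2.
Hence α = 1 − 11840/14900 = 0.2054.

0.205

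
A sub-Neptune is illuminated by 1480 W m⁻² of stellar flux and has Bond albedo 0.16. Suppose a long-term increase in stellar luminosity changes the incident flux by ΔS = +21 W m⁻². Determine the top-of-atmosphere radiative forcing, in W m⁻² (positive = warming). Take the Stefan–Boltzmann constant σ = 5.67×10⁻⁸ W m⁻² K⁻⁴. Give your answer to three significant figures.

Only a fraction (1−α) is absorbed and it's spread over 4πR², so ΔF = (1−α)ΔS/4 = 4.410 W m⁻².

4.41 W m⁻²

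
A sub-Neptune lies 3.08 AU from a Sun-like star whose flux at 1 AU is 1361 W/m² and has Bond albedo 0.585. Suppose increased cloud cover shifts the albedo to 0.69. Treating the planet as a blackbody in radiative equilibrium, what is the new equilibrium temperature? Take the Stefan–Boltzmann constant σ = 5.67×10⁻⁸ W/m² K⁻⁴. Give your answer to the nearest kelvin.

118 K

By the inverse-square law, S = 1361/3.08² = 143.5 W/m².
With the new albedo, S(1−α₂)/4 = 11.12 W/m², so T₂ = 118.3 K.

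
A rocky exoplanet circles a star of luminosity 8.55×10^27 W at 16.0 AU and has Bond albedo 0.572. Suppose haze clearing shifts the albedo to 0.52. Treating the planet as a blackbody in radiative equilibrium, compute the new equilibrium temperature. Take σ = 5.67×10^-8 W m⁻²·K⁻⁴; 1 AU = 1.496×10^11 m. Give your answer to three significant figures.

126 K

d = 16.0 × 1.496×10^11 m = 2.394×10^12 m.
Flux at the orbit: S = L/(4πd²) = 8.55×10^27/(4π·(2.39×10^12)²) = 118.8 W m⁻².
New equilibrium: T₂ = [(1−0.52)·118.8/(4σ)]^(1/4) = 125.9 K.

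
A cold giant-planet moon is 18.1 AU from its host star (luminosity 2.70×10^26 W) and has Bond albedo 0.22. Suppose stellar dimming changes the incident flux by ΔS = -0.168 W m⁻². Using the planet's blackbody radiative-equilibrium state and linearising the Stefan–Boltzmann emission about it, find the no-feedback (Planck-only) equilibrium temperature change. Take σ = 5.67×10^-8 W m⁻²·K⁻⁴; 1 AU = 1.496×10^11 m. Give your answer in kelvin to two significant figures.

-0.81 K

Orbital distance: d = 18.1 AU = 2.708×10^12 m.
Flux at the orbit: S = L/(4πd²) = 2.70×10^26/(4π·(2.71×10^12)²) = 2.930 W m⁻².
Unperturbed T_e = [2.930·(1−0.22)/(4σ)]^¼ = 56.34 K.
Only a fraction (1−α) is absorbed and it's spread over 4πR², so ΔF = (1−α)ΔS/4 = -0.03276 W m⁻².
Linearising σT⁴ gives d(σT⁴)/dT = 4σT_e³ = 0.04057 W m⁻² per K.
So ΔT₀ = -0.03276/0.04057 = -0.808 K.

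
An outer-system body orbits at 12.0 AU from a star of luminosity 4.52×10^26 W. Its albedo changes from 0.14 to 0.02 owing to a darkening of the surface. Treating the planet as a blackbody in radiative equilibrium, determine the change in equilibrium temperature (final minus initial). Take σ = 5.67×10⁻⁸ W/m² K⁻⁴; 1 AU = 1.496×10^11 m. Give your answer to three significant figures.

d = 12.0 × 1.496×10^11 m = 1.795×10^12 m.
Spreading L over a sphere of radius d: S = 4.52×10^26/(4π·1.80×10^12²) = 11.16 W/m².
Initial: T₁ = [S(1−0.14)/(4σ)]^(1/4) = 80.66 K.
After:  T₂ = [11.16·0.98/(4σ)]^(1/4) = 83.33 K.
Change: 83.33 − 80.66 = 2.677 K.

2.68 kelvin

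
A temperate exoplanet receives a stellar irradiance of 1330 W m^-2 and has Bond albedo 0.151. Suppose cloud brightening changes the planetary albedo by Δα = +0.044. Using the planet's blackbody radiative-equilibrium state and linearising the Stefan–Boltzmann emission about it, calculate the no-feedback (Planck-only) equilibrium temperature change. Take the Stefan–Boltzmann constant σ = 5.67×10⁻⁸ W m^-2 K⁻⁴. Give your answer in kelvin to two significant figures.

The baseline emission temperature is T_e = 265.6 K.
ΔF = −(S/4)Δα = −(1330/4)×(+0.044) = -14.63 W m^-2.
Planck response: λ_P = 4σT_e³ = 4·5.67×10⁻⁸·(265.6)³ = 4.251 W m^-2/K.
So ΔT₀ = -14.63/4.251 = -3.44 K.

-3.4 K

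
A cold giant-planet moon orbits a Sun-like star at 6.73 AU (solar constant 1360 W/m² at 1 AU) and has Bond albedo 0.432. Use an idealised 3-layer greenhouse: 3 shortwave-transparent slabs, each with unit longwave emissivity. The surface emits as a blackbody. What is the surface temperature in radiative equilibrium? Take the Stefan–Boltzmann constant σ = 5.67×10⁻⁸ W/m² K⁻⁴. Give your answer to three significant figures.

Irradiance scales as 1/d², so S = 1360 W/m² × (1/6.73)² = 30.03 W/m².
Top-of-atmosphere balance: σT_e⁴ = S(1−α)/4 = 4.264 W/m² → T_e = 93.12 K.
With N = 3 opaque layers, T_s = (N+1)^(1/4)·T_e = 4^(1/4)·93.12 = 131.7 K.

132 kelvin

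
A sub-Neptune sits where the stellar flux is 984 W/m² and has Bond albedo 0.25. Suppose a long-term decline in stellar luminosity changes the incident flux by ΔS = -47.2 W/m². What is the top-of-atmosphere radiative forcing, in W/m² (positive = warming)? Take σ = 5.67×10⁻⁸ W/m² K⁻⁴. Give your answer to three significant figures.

ΔF = Δ[S(1−α)]/4 = (1−0.25)·-47.2/4 = -8.850 W/m².

-8.85 W/m²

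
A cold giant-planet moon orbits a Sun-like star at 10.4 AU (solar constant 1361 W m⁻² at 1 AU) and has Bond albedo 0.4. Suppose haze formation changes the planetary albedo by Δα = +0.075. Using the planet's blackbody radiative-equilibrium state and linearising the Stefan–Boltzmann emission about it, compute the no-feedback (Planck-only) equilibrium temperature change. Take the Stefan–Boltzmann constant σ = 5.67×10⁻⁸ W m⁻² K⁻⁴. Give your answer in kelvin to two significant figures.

By the inverse-square law, S = 1361/10.4² = 12.58 W m⁻².
Reference equilibrium: T_e = [S(1−α)/(4σ)]^(1/4) = 75.96 K.
The change in absorbed flux is Δ[S(1−α)/4] = −SΔα/4 = -0.2359 W m⁻².
Linearising σT⁴ gives d(σT⁴)/dT = 4σT_e³ = 0.09940 W m⁻² per K.
So ΔT₀ = -0.2359/0.09940 = -2.37 K.

-2.4 kelvin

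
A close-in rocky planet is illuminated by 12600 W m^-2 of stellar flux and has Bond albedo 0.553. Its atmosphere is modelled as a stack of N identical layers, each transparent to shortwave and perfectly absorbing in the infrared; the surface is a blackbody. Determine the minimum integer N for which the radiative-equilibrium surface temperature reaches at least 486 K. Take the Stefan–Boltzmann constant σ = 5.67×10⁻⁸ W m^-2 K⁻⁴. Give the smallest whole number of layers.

OLR = S(1−α)/4 = 1408 W m^-2; the top layer radiates at T_e = 397.0 K.
Need (N+1)T_e⁴ ≥ T_s⁴, i.e. N+1 ≥ (486/397.0)⁴ = 2.247.
The minimum whole number is N = 2.

2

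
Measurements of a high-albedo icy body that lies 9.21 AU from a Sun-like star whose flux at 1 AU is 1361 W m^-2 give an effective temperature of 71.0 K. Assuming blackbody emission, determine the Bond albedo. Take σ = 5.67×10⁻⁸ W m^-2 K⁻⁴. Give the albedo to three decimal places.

0.641

Irradiance scales as 1/d², so S = 1361 W m^-2 × (1/9.21)² = 16.04 W m^-2.
From σT⁴ = S(1−α)/4 we invert for α: 1−α = 4σT⁴/S.
σT⁴ = 1.441 W m^-2, so 4σT⁴ = 5.763 W m^-2.
Hence α = 1 − 5.763/16.04 = 0.6408.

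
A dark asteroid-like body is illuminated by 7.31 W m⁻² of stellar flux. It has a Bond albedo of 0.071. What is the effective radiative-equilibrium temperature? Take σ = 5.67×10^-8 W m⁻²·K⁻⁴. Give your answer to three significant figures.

74.0 K

Absorbed flux (global mean): S(1−α)/4 = 7.310·0.929/4 = 1.698 W m⁻².
In equilibrium σT⁴ equals this, so T = 73.97 K.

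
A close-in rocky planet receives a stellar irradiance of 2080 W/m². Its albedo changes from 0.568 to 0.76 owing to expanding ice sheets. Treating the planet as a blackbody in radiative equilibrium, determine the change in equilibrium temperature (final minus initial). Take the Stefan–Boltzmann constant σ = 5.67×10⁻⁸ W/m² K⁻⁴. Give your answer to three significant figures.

With α = 0.568, T₁ = 250.9 K.
After:  T₂ = [2080·0.24/(4σ)]^(1/4) = 216.6 K.
Change: 216.6 − 250.9 = -34.29 K.

-34.3 K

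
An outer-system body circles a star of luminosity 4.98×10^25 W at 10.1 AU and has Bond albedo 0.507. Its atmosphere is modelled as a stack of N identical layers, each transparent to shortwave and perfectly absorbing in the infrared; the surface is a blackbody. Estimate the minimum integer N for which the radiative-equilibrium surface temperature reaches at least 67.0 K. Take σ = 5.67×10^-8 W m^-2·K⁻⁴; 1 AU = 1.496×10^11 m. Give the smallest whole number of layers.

5

Orbital distance: d = 10.1 AU = 1.511×10^12 m.
S = L/(4πd²) = 1.736 W m^-2.
OLR = S(1−α)/4 = 0.2139 W m^-2; the top layer radiates at T_e = 44.07 K.
Need (N+1)T_e⁴ ≥ T_s⁴, i.e. N+1 ≥ (67.0/44.07)⁴ = 5.340.
Rounding up, N = 5.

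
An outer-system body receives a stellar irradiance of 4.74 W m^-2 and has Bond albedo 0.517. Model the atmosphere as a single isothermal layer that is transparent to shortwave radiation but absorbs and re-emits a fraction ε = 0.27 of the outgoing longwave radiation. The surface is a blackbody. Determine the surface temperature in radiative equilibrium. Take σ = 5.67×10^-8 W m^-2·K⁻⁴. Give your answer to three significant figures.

At the top of the atmosphere, σT_e⁴ = S(1−α)/4 = 0.5724 W m^-2, giving T_e = 56.37 K.
The surface balance (absorbed SW + ε·downward IR = σT_s⁴) with T_a⁴ = T_s⁴/2 reduces to T_s = T_e·[2/(2−ε)]^¼ = 58.45 K.

58.4 K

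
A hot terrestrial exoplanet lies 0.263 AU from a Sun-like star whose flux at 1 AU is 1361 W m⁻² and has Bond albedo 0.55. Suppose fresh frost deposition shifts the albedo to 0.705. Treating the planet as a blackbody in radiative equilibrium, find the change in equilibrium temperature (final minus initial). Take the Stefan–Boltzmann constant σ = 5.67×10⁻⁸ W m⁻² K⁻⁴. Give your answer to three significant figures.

-44.5 K

Flux at the orbit: S = 1361/(0.263)² = 19680 W m⁻².
Before: T₁ = [19680·0.45/(4σ)]^(1/4) = 444.5 K.
With α = 0.705, T₂ = 400.0 K.
ΔT = T₂ − T₁ = -44.53 K.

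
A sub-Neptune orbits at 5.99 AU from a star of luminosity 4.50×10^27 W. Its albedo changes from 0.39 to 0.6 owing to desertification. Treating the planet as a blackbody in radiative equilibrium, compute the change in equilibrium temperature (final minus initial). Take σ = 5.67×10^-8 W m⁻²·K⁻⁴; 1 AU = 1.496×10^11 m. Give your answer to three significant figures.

-18.6 kelvin

d = 5.99 × 1.496×10^11 m = 8.961×10^11 m.
S = L/(4πd²) = 445.9 W m⁻².
Before: T₁ = [445.9·0.61/(4σ)]^(1/4) = 186.1 K.
With α = 0.6, T₂ = 167.5 K.
ΔT = T₂ − T₁ = -18.63 K.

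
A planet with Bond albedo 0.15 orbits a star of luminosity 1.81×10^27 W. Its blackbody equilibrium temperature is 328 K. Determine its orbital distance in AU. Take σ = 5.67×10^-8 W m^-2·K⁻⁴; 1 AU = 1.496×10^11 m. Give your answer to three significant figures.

1.44 AU

Energy balance gives S = 4σT⁴/(1−α) = 3088 W m^-2.
S = L/(4πd²) → d = √(L/4πS) = √(1.81×10^27/(4π·3088)) = 2.160×10^11 m = 1.444 AU.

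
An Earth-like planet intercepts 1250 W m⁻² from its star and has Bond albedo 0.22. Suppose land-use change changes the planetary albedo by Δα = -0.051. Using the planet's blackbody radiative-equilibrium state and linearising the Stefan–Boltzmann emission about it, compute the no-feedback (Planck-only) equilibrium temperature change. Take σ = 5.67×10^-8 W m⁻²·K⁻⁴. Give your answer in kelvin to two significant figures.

4.2 K

Reference equilibrium: T_e = [S(1−α)/(4σ)]^(1/4) = 256.1 K.
The change in absorbed flux is Δ[S(1−α)/4] = −SΔα/4 = 15.94 W m⁻².
Linearising σT⁴ gives d(σT⁴)/dT = 4σT_e³ = 3.808 W m⁻² per K.
ΔT₀ = ΔF/λ_P = 15.94/3.808 = 4.19 K.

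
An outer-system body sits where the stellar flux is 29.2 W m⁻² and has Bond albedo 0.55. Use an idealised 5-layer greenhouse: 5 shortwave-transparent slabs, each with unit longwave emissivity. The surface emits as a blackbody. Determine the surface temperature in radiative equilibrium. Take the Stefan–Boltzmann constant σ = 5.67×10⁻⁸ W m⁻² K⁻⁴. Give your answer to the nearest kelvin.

137 kelvin

Top-of-atmosphere balance: σT_e⁴ = S(1−α)/4 = 3.285 W m⁻² → T_e = 87.24 K.
For an N-layer opaque stack, T_s⁴ = (N+1)T_e⁴, hence T_s = (6)^(1/4)×87.24 K = 136.5 K.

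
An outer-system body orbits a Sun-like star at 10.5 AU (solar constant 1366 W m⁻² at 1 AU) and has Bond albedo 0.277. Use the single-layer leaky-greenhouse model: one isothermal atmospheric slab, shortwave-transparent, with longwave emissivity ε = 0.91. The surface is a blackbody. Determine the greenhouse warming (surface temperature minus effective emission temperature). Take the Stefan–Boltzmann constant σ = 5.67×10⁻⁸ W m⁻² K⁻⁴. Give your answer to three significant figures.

13.0 kelvin

Irradiance scales as 1/d², so S = 1366 W m⁻² × (1/10.5)² = 12.39 W m⁻².
Effective emission temperature (TOA balance): σT_e⁴ = S(1−α)/4 = 2.239 W m⁻² → T_e = 79.28 K.
For a single slab of emissivity ε, T_s⁴ = 2T_e⁴/(2−ε); thus T_s = 79.28·(1.835)^(1/4) = 92.27 K.
Greenhouse warming: T_s − T_e = 12.99 K.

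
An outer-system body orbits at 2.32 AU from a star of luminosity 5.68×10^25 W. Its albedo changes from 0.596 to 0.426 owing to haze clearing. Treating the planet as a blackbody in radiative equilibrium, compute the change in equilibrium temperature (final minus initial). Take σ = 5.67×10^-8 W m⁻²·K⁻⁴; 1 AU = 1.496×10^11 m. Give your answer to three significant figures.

8.30 K

Orbital distance: d = 2.32 AU = 3.471×10^11 m.
Flux at the orbit: S = L/(4πd²) = 5.68×10^25/(4π·(3.47×10^11)²) = 37.52 W m⁻².
Before: T₁ = [37.52·0.404/(4σ)]^(1/4) = 90.42 K.
With α = 0.426, T₂ = 98.72 K.
Change: 98.72 − 90.42 = 8.298 K.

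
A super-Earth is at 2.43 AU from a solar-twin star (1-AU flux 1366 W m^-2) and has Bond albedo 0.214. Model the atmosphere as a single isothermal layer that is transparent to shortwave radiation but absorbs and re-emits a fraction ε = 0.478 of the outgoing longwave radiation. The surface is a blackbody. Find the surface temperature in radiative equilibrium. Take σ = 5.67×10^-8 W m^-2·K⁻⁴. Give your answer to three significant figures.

180 K

Irradiance scales as 1/d², so S = 1366 W m^-2 × (1/2.43)² = 231.3 W m^-2.
Effective emission temperature (TOA balance): σT_e⁴ = S(1−α)/4 = 45.46 W m^-2 → T_e = 168.3 K.
For a single slab of emissivity ε, T_s⁴ = 2T_e⁴/(2−ε); thus T_s = 168.3·(1.314)^(1/4) = 180.2 K.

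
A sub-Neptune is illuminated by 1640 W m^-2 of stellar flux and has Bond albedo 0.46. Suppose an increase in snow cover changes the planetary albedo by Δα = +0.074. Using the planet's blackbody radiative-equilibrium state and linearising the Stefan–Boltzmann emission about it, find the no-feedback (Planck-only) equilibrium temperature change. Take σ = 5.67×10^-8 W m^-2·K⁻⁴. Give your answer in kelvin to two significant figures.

Unperturbed T_e = [1640·(1−0.46)/(4σ)]^¼ = 250.0 K.
TOA radiative forcing: ΔF = −S·Δα/4 = −1640·(+0.074)/4 = -30.34 W m^-2.
Planck response: λ_P = 4σT_e³ = 4·5.67×10⁻⁸·(250.0)³ = 3.543 W m^-2/K.
So ΔT₀ = -30.34/3.543 = -8.56 K.

-8.6 kelvin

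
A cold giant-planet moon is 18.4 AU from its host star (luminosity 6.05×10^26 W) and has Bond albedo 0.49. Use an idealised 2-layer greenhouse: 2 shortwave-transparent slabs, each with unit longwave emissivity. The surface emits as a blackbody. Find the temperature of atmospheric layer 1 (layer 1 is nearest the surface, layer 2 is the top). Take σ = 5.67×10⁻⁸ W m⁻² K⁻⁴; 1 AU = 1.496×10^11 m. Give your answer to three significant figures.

73.1 kelvin

d = 18.4 × 1.496×10^11 m = 2.753×10^12 m.
Spreading L over a sphere of radius d: S = 6.05×10^26/(4π·2.75×10^12²) = 6.354 W m⁻².
OLR = S(1−α)/4 = 0.8101 W m⁻²; the top layer radiates at T_e = 61.48 K.
Each opaque layer satisfies 2T_j⁴ = T_{j−1}⁴ + T_{j+1}⁴, giving T_k⁴ = (N+1−k)T_e⁴.
T_1 = (2)^(1/4)·61.48 = 73.11 K.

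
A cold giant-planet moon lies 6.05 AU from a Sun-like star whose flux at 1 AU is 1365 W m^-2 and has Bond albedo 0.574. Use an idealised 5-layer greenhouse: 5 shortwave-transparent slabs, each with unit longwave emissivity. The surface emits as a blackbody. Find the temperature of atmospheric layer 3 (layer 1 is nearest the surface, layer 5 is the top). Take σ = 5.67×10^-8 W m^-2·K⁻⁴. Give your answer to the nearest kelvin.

120 K

Irradiance scales as 1/d², so S = 1365 W m^-2 × (1/6.05)² = 37.29 W m^-2.
The effective emission temperature is T_e = [S(1−α)/(4σ)]^¼ = 91.48 K.
Each opaque layer satisfies 2T_j⁴ = T_{j−1}⁴ + T_{j+1}⁴, giving T_k⁴ = (N+1−k)T_e⁴.
With k = 3: T_3 = (5+1−3)^¼·91.48 K = 120.4 K.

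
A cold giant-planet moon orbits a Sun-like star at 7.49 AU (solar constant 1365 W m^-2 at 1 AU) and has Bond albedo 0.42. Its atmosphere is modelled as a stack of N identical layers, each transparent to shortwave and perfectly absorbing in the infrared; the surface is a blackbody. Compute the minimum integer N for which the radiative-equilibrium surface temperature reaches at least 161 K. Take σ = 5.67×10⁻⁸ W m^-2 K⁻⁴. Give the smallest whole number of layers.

Irradiance scales as 1/d², so S = 1365 W m^-2 × (1/7.49)² = 24.33 W m^-2.
Top-of-atmosphere balance: σT_e⁴ = S(1−α)/4 = 3.528 W m^-2 → T_e = 88.82 K.
Since T_s⁴ = (N+1)T_e⁴, we need N ≥ (T_s/T_e)⁴ − 1 = 9.798.
The minimum whole number is N = 10.

10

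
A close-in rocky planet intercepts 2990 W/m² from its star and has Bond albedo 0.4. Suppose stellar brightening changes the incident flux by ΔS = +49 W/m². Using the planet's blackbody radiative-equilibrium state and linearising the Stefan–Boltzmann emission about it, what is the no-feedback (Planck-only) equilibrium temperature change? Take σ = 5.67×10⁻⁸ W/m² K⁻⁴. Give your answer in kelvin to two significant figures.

The baseline emission temperature is T_e = 298.2 K.
TOA radiative forcing: ΔF = (1−α)ΔS/4 = 0.6·(+49)/4 = 7.350 W/m².
Planck response: λ_P = 4σT_e³ = 4·5.67×10⁻⁸·(298.2)³ = 6.016 W/m²/K.
ΔT₀ = ΔF/λ_P = 7.350/6.016 = 1.22 K.

1.2 K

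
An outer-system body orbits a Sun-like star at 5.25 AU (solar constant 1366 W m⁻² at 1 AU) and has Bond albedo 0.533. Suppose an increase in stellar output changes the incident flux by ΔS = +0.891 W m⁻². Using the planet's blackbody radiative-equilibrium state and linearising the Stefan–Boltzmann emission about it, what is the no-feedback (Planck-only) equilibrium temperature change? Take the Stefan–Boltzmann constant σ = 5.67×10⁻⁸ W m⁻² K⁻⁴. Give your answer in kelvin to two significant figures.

0.45 K

Irradiance scales as 1/d², so S = 1366 W m⁻² × (1/5.25)² = 49.56 W m⁻².
The baseline emission temperature is T_e = 100.5 K.
Only a fraction (1−α) is absorbed and it's spread over 4πR², so ΔF = (1−α)ΔS/4 = 0.1040 W m⁻².
Planck response: λ_P = 4σT_e³ = 4·5.67×10⁻⁸·(100.5)³ = 0.2303 W m⁻²/K.
ΔT₀ = ΔF/λ_P = 0.1040/0.2303 = 0.452 K.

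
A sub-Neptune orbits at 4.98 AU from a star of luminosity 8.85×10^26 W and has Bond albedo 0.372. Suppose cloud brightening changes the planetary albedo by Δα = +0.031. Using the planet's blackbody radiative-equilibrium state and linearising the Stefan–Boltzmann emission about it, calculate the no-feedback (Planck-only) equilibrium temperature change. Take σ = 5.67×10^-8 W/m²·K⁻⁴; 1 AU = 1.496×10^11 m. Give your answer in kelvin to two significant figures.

Orbital distance: d = 4.98 AU = 7.450×10^11 m.
Spreading L over a sphere of radius d: S = 8.85×10^26/(4π·7.45×10^11²) = 126.9 W/m².
Unperturbed T_e = [126.9·(1−0.372)/(4σ)]^¼ = 136.9 K.
The change in absorbed flux is Δ[S(1−α)/4] = −SΔα/4 = -0.9834 W/m².
Linearising σT⁴ gives d(σT⁴)/dT = 4σT_e³ = 0.5820 W/m² per K.
ΔT₀ = ΔF/λ_P = -0.9834/0.5820 = -1.69 K.

-1.7 K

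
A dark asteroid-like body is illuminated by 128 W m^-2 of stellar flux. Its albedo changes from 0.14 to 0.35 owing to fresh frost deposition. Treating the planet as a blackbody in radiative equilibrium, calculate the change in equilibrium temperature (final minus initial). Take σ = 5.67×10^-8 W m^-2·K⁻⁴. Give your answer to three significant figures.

-10.0 kelvin

Initial: T₁ = [S(1−0.14)/(4σ)]^(1/4) = 148.4 K.
Final:   T₂ = [S(1−0.35)/(4σ)]^(1/4) = 138.4 K.
Change: 138.4 − 148.4 = -10.03 K.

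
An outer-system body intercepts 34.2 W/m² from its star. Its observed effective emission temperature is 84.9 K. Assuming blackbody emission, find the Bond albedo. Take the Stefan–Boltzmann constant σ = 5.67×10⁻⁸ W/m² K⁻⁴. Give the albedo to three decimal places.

Rearranging the radiative balance, α = 1 − 4σT⁴/S.
4σT⁴ = 4·5.67×10⁻⁸·(84.9)⁴ = 11.78 W/m².
Hence α = 1 − 11.78/34.20 = 0.6555.

0.655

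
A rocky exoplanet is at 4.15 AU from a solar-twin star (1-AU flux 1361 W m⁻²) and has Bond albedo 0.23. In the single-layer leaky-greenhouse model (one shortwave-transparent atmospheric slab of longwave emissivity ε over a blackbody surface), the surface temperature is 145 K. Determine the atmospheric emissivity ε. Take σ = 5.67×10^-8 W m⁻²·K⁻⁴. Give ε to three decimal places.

By the inverse-square law, S = 1361/4.15² = 79.02 W m⁻².
TOA balance gives T_e = 128.0 K.
Since (2−ε)/2 = (T_e/T_s)⁴ = 0.6069, ε = 0.7861.

0.786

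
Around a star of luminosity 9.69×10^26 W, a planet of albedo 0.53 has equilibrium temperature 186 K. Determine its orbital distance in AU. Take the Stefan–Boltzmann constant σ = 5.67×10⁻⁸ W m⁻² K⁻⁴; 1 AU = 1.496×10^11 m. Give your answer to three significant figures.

The flux needed for this T is 4σT⁴/(1−0.53) = 577.6 W m⁻².
S = L/(4πd²) → d = √(L/4πS) = √(9.69×10^26/(4π·577.6)) = 3.654×10^11 m = 2.442 AU.

2.44 AU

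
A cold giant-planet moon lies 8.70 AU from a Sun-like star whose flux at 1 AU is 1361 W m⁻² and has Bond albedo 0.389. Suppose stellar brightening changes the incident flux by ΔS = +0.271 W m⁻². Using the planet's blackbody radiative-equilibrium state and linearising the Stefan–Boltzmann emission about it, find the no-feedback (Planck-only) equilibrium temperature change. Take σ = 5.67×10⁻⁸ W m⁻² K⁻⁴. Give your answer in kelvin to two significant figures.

0.31 K

Flux at the orbit: S = 1361/(8.70)² = 17.98 W m⁻².
Reference equilibrium: T_e = [S(1−α)/(4σ)]^(1/4) = 83.43 K.
Only a fraction (1−α) is absorbed and it's spread over 4πR², so ΔF = (1−α)ΔS/4 = 0.04140 W m⁻².
Planck response: λ_P = 4σT_e³ = 4·5.67×10⁻⁸·(83.43)³ = 0.1317 W m⁻²/K.
So ΔT₀ = 0.04140/0.1317 = 0.314 K.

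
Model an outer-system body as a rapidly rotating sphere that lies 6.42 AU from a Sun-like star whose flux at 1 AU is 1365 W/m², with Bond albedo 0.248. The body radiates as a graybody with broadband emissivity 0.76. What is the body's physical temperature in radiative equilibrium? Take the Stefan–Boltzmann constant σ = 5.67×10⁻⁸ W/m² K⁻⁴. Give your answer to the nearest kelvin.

Irradiance scales as 1/d², so S = 1365 W/m² × (1/6.42)² = 33.12 W/m².
Absorbed flux (global mean): S(1−α)/4 = 33.12·0.752/4 = 6.226 W/m².
Radiative balance εσT⁴ = 6.226 gives T = [6.226/(0.76·σ)]^(1/4) = 109.6 K.

110 K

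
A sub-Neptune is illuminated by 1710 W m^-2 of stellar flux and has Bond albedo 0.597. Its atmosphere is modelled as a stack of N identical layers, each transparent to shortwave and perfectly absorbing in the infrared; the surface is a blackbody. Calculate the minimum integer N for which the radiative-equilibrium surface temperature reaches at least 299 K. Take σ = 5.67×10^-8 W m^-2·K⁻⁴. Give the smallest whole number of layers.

OLR = S(1−α)/4 = 172.3 W m^-2; the top layer radiates at T_e = 234.8 K.
Since T_s⁴ = (N+1)T_e⁴, we need N ≥ (T_s/T_e)⁴ − 1 = 1.630.
The minimum whole number is N = 2.

2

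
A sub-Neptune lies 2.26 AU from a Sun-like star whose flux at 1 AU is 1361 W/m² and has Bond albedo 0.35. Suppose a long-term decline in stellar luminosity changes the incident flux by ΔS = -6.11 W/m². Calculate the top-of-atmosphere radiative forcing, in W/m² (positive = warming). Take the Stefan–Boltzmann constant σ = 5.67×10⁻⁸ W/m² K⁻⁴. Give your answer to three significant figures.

-0.993 W/m²

Irradiance scales as 1/d², so S = 1361 W/m² × (1/2.26)² = 266.5 W/m².
TOA radiative forcing: ΔF = (1−α)ΔS/4 = 0.65·(-6.11)/4 = -0.9929 W/m².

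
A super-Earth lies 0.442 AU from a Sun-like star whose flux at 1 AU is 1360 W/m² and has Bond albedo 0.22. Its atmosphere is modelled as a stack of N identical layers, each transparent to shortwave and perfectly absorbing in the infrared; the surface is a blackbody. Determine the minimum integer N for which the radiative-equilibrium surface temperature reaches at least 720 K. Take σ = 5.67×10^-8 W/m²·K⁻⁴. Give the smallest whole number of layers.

By the inverse-square law, S = 1360/0.442² = 6961 W/m².
Top-of-atmosphere balance: σT_e⁴ = S(1−α)/4 = 1357 W/m² → T_e = 393.4 K.
T_s = (N+1)^(1/4)·T_e ≥ 720 K requires N+1 ≥ (T_s/T_e)⁴ = (720/393.4)⁴ = 11.225.
So N ≥ 10.225; the smallest integer is N = 11.

11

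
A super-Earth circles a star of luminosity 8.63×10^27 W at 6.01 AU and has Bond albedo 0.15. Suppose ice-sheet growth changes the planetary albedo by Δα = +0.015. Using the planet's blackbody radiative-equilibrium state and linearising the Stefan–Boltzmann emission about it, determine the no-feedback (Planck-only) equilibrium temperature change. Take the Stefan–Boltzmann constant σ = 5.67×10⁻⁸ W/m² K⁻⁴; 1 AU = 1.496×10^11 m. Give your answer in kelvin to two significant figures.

Orbital distance: d = 6.01 AU = 8.991×10^11 m.
Flux at the orbit: S = L/(4πd²) = 8.63×10^27/(4π·(8.99×10^11)²) = 849.5 W/m².
Unperturbed T_e = [849.5·(1−0.15)/(4σ)]^¼ = 237.5 K.
TOA radiative forcing: ΔF = −S·Δα/4 = −849.5·(+0.015)/4 = -3.186 W/m².
The Planck feedback parameter is 4σT_e³ = 3.040 W/m²/K.
So ΔT₀ = -3.186/3.040 = -1.05 K.

-1.0 K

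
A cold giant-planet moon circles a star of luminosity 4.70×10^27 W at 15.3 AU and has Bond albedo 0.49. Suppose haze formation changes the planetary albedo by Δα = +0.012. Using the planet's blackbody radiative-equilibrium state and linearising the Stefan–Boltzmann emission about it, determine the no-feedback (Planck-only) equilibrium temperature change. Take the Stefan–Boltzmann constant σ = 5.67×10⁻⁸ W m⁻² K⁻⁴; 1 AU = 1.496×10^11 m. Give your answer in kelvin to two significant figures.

d = 15.3 × 1.496×10^11 m = 2.289×10^12 m.
S = L/(4πd²) = 71.39 W m⁻².
The baseline emission temperature is T_e = 112.6 K.
ΔF = −(S/4)Δα = −(71.39/4)×(+0.012) = -0.2142 W m⁻².
Planck response: λ_P = 4σT_e³ = 4·5.67×10⁻⁸·(112.6)³ = 0.3235 W m⁻²/K.
ΔT₀ = ΔF/λ_P = -0.2142/0.3235 = -0.662 K.

-0.66 K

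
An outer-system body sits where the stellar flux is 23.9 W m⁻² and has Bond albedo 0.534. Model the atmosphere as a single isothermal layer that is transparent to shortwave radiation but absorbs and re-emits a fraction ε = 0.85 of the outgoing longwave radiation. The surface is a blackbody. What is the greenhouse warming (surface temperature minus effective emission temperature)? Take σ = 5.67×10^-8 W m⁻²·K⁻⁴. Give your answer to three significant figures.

12.4 K

Effective emission temperature (TOA balance): σT_e⁴ = S(1−α)/4 = 2.784 W m⁻² → T_e = 83.71 K.
For a single slab of emissivity ε, T_s⁴ = 2T_e⁴/(2−ε); thus T_s = 83.71·(1.739)^(1/4) = 96.13 K.
Greenhouse warming: T_s − T_e = 12.42 K.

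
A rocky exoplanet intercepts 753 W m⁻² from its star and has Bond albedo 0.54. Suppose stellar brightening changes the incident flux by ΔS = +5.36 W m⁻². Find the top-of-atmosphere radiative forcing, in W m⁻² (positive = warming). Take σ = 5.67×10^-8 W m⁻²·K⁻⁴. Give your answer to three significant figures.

ΔF = Δ[S(1−α)]/4 = (1−0.54)·+5.36/4 = 0.6164 W m⁻².

0.616 W m⁻²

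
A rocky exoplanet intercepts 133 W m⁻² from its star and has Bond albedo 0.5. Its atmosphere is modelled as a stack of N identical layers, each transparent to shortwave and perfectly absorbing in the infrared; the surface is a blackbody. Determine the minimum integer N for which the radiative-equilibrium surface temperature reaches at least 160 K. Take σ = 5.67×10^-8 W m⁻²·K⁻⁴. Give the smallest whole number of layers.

2

The effective emission temperature is T_e = [S(1−α)/(4σ)]^¼ = 130.9 K.
Need (N+1)T_e⁴ ≥ T_s⁴, i.e. N+1 ≥ (160/130.9)⁴ = 2.235.
Rounding up, N = 2.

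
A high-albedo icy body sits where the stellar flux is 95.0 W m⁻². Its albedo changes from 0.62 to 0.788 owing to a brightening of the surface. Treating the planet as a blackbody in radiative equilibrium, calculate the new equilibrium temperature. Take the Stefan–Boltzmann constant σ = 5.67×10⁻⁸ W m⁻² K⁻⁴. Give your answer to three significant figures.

97.1 K

With the new albedo, S(1−α₂)/4 = 5.035 W m⁻², so T₂ = 97.07 K.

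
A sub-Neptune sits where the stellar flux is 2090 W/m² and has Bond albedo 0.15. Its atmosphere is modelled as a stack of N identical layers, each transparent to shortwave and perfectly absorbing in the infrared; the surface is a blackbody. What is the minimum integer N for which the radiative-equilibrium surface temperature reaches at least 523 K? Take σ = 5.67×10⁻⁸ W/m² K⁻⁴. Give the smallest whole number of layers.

9

OLR = S(1−α)/4 = 444.1 W/m²; the top layer radiates at T_e = 297.5 K.
Need (N+1)T_e⁴ ≥ T_s⁴, i.e. N+1 ≥ (523/297.5)⁴ = 9.552.
Rounding up, N = 9.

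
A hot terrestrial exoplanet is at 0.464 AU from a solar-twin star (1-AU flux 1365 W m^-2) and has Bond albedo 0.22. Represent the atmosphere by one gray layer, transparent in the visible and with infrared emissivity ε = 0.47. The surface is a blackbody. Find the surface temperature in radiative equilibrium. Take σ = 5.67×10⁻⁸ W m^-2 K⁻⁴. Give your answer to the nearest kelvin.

411 K

Flux at the orbit: S = 1365/(0.464)² = 6340 W m^-2.
The planet radiates to space at T_e = [S(1−α)/(4σ)]^(1/4) = 384.3 K.
Surface balance with a leaky layer gives σT_s⁴ = σT_e⁴·2/(2−ε), so T_s = T_e·[2/(2−0.47)]^(1/4) = 410.9 K.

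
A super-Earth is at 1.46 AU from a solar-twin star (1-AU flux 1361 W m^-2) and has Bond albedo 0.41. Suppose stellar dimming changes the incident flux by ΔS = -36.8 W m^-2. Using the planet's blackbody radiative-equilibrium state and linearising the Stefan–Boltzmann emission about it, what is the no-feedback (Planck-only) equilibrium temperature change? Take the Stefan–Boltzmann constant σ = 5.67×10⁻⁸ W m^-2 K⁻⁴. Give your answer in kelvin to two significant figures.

By the inverse-square law, S = 1361/1.46² = 638.5 W m^-2.
Reference equilibrium: T_e = [S(1−α)/(4σ)]^(1/4) = 201.9 K.
Only a fraction (1−α) is absorbed and it's spread over 4πR², so ΔF = (1−α)ΔS/4 = -5.428 W m^-2.
The Planck feedback parameter is 4σT_e³ = 1.866 W m^-2/K.
So ΔT₀ = -5.428/1.866 = -2.91 K.

-2.9 kelvin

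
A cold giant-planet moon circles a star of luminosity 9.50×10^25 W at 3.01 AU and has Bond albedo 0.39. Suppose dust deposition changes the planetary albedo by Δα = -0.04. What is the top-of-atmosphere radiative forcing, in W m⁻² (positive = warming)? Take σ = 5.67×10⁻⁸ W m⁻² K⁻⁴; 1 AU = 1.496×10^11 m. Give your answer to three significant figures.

0.373 W m⁻²

Orbital distance: d = 3.01 AU = 4.503×10^11 m.
Flux at the orbit: S = L/(4πd²) = 9.50×10^25/(4π·(4.50×10^11)²) = 37.28 W m⁻².
The change in absorbed flux is Δ[S(1−α)/4] = −SΔα/4 = 0.3728 W m⁻².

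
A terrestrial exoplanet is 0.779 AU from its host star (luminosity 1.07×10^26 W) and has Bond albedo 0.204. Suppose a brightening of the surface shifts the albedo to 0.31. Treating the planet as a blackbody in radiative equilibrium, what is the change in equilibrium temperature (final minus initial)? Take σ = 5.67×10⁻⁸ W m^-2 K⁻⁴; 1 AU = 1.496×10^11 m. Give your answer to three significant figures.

-7.60 K

Orbital distance: d = 0.779 AU = 1.165×10^11 m.
S = L/(4πd²) = 627.0 W m^-2.
Initial: T₁ = [S(1−0.204)/(4σ)]^(1/4) = 216.6 K.
Final:   T₂ = [S(1−0.31)/(4σ)]^(1/4) = 209.0 K.
Change: 209.0 − 216.6 = -7.601 K.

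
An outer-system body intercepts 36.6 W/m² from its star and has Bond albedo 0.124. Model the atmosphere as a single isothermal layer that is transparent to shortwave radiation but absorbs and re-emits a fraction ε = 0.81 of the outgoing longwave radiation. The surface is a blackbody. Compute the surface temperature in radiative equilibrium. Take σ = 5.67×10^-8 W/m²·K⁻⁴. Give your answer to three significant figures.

The planet radiates to space at T_e = [S(1−α)/(4σ)]^(1/4) = 109.0 K.
For a single slab of emissivity ε, T_s⁴ = 2T_e⁴/(2−ε); thus T_s = 109.0·(1.681)^(1/4) = 124.2 K.

124 K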